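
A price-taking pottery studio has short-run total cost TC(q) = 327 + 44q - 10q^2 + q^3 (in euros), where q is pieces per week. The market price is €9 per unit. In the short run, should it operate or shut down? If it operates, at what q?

Variable cost is VC = 44q - 10q^2 + q^3, so AVC = VC/q = 44 - 10q + q^2 and MC = dTC/dq = 44 - 20q + 3q^2.
The AVC parabola has its vertex at q = 10/2 = 5, where AVC = 44 - 10·5 + 5^2 = €19.
With P < min AVC (€9 < €19), every unit sold adds to the loss.
Shutting down limits the loss to fixed cost, €327.

Shut down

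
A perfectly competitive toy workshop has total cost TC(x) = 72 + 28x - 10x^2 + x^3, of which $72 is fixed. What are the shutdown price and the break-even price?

Shutdown price = $3; break-even price = $16

AVC = 28 - 10x + x^2; minimized at x = 5, giving min AVC = $3. That is the shutdown price.
ATC = 72/x + 28 - 10x + x^2. Setting dATC/dx = −72/x^2 − 10 + 2x = 0 gives x = 6 (since 2·6^3 − 10·6^2 = 72).
min ATC = 72/6 + 28 − 10·6 + 6^2 = $16. That is the break-even price.
Between these two prices the firm operates at a loss; above $16 it earns a profit.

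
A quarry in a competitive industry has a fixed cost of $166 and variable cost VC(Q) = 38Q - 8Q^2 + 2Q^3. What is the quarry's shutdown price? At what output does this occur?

$30 per unit, at Q = 2

Short-run supply begins at min AVC. From VC = 38Q - 8Q^2 + 2Q^3, AVC = 38 - 8Q + 2Q^2.
At the minimum of AVC, MC = AVC. MC = 38 - 16Q + 6Q^2; setting MC = AVC gives 4Q^2 - 8Q = 0, so Q = 2. min AVC = 30.
The firm shuts down for any P below $30.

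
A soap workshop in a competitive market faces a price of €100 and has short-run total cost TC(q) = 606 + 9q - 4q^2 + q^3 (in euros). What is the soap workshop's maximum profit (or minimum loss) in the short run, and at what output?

Profit = -€116 at q = 7

AVC = 9 - 4q + q^2 has its minimum €5 at q = 2; price €100 clears that bar, so the firm operates.
With MC = 9 - 8q + 3q^2, P = MC on the upward-sloping part at q* = 7.
TR = 100·7 = 700. TC = 606 + 210 = 816. Profit = 700 − 816 = -€116.
That loss of €116 beats the €606 the firm would lose by shutting down; producing recovers €490 of fixed cost.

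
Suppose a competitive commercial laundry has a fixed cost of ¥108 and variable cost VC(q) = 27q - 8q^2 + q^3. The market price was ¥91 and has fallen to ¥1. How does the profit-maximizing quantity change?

Output falls from 8 to 0 (the firm shuts down)

AVC = 27 - 8q + q^2, minimized at q = 4 where min AVC = ¥11. MC = 27 - 16q + 3q^2.
At P = ¥91 ≥ min AVC, set P = MC on the rising branch: q = 8.
At P = ¥1 < min AVC = ¥11, price no longer covers variable cost at any output, so the firm shuts down: q = 0.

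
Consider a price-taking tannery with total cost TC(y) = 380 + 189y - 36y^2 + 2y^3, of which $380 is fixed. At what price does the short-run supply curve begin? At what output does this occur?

$27 per unit, at y = 9

Short-run supply begins at min AVC. From VC = 189y - 36y^2 + 2y^3, AVC = 189 - 36y + 2y^2.
At the minimum of AVC, MC = AVC. MC = 189 - 72y + 6y^2; setting MC = AVC gives 4y^2 - 36y = 0, so y = 9. min AVC = 27.
For P < $27 the firm produces nothing.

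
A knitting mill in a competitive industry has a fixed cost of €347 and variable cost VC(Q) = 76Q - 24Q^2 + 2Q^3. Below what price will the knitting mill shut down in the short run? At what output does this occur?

€4 per unit, at Q = 6

The shutdown price is the minimum of AVC. VC = 76Q - 24Q^2 + 2Q^3, so AVC = 76 - 24Q + 2Q^2.
At the minimum of AVC, MC = AVC. MC = 76 - 48Q + 6Q^2; setting MC = AVC gives 4Q^2 - 24Q = 0, so Q = 6. min AVC = 4.
So the shutdown price is €4.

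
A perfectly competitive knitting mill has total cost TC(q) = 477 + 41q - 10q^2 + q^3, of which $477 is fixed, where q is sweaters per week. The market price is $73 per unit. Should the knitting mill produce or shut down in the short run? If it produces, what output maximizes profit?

Produce at q = 8

Strip out fixed cost: VC = 41q - 10q^2 + q^3. Then AVC = 41 - 10q + q^2 and MC = 41 - 20q + 3q^2.
The AVC parabola has its vertex at q = 10/2 = 5, where AVC = 41 - 10·5 + 5^2 = $16.
Because $73 ≥ $16, revenue can cover variable cost; the firm operates.
Set P = MC: 73 = 41 - 20q + 3q^2 → -32 - 20q + 3q^2 = 0. The roots are q = -4/3 and q = 8; the profit-maximizing output is on the rising part of MC, so q* = 8.
Check: AVC at q = 8 is $25 ≤ P, so revenue covers variable cost.
Profit = P·q − TC = 73·8 − 677 = -$93, a loss, but smaller than the $477 fixed cost the firm would lose by shutting down.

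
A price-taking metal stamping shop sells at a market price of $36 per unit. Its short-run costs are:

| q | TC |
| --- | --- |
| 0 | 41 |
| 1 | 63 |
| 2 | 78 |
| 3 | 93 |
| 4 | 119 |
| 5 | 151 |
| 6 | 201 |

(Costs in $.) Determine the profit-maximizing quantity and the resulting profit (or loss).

q = 5; profit = $29

Compute π = P·q − TC at each output: q=0: -41; q=1: -27; q=2: -6; q=3: 15; q=4: 25; q=5: 29; q=6: 15.
Profit is maximized at q = 5. AVC there is 110/5 = $22 ≤ P, so producing beats shutting down (which would give -$41).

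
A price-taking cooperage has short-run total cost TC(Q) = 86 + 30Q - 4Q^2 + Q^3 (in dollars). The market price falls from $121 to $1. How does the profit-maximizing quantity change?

Output falls from 7 to 0 (the firm shuts down)

MC = 30 - 8Q + 3Q^2; the shutdown threshold is min AVC = $26 (at Q = 2).
At P = $121 ≥ min AVC, set P = MC on the rising branch: Q = 7.
At P = $1 < min AVC = $26, price no longer covers variable cost at any output, so the firm shuts down: Q = 0.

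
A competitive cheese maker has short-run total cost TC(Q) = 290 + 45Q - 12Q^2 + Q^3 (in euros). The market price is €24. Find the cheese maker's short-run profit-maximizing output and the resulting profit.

Profit = -€192 at Q = 7

AVC = 45 - 12Q + Q^2; min AVC = €9 at Q = 6. Since P = €24 ≥ min AVC, the firm produces.
MC = 45 - 24Q + 3Q^2. Setting P = MC and taking the root on the rising branch gives Q* = 7.
TR = 24·7 = 168. TC = 290 + 70 = 360. Profit = 168 − 360 = -€192.
Shutting down would mean losing the fixed cost of €290, so operating at a loss of €192 is better by €98.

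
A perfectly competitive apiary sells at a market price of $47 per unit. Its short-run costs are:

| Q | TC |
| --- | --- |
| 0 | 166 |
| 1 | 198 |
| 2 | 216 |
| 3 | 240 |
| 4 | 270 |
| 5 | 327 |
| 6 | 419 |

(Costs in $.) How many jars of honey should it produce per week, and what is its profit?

Profit at each row (π = 47Q − TC): Q=0: -166; Q=1: -151; Q=2: -122; Q=3: -99; Q=4: -82; Q=5: -92; Q=6: -137.
Profit is maximized at Q = 4. AVC there is 104/4 = $26 ≤ P, so producing beats shutting down (which would give -$166).

Q = 4; profit = -$82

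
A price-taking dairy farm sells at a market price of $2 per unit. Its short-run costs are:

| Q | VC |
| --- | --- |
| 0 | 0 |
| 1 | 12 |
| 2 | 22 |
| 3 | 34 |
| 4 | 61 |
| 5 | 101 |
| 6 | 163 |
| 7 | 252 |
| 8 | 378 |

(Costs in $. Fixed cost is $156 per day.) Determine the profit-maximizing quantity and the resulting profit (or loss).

Compute π = P·Q − TC at each output: Q=0: -156; Q=1: -166; Q=2: -174; Q=3: -184; Q=4: -209; Q=5: -247; Q=6: -307; Q=7: -394; Q=8: -518.
Profit is highest at Q = 0. Equivalently, the lowest AVC in the table is 22/2 ≈ $11 at Q = 2, and P = $2 falls below it — price never covers variable cost, so the firm shuts down and loses only its fixed cost.

Q = 0 (shut down); profit = -$156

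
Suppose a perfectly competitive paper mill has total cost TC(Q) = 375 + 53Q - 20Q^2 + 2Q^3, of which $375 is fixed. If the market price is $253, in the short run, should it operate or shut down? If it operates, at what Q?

Variable cost is VC = 53Q - 20Q^2 + 2Q^3, so AVC = VC/Q = 53 - 20Q + 2Q^2 and MC = dTC/dQ = 53 - 40Q + 6Q^2.
AVC is minimized where dAVC/dQ = -20 + 4Q = 0, at Q = 5; min AVC = 53 - 20·5 + 2·5^2 = $3.
Since P = $253 ≥ min AVC = $3, price covers variable cost and the firm should produce.
Set P = MC: 253 = 53 - 40Q + 6Q^2 → -200 - 40Q + 6Q^2 = 0. The roots are Q = -10/3 and Q = 10; the profit-maximizing output is on the rising part of MC, so Q* = 10.
Check: AVC at Q = 10 is $53 ≤ P, so revenue covers variable cost.
Profit = P·Q − TC = 253·10 − 905 = $1625.

Produce at Q = 10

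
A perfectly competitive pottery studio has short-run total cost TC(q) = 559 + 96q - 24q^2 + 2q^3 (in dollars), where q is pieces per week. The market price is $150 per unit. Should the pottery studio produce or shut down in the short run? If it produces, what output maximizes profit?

Produce at q = 9

Variable cost is VC = 96q - 24q^2 + 2q^3, so AVC = VC/q = 96 - 24q + 2q^2 and MC = dTC/dq = 96 - 48q + 6q^2.
AVC is minimized where dAVC/dq = -24 + 4q = 0, at q = 6; min AVC = 96 - 24·6 + 2·6^2 = $24.
Because $150 ≥ $24, revenue can cover variable cost; the firm operates.
Solving P = MC: -54 - 48q + 6q^2 = 0 ⇒ q = -1 or 9. On the upward-sloping branch, q* = 9.
Check: AVC at q = 9 is $42 ≤ P, so revenue covers variable cost.
Profit = P·q − TC = 150·9 − 937 = $413.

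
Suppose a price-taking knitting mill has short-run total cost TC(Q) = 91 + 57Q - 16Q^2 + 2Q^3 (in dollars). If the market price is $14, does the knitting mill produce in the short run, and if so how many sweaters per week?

From TC, MC = TC'(Q) = 57 - 32Q + 6Q^2 and AVC = VC/Q = 57 - 16Q + 2Q^2.
The AVC parabola has its vertex at Q = 16/4 = 4, where AVC = 57 - 16·4 + 2·4^2 = $25.
Since P = $14 < min AVC = $25, price fails to cover variable cost at any output.
The firm minimizes its loss by shutting down and losing only its fixed cost of $91.

Shut down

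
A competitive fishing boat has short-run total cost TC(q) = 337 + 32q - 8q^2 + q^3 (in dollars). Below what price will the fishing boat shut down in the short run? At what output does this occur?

Short-run supply begins at min AVC. From VC = 32q - 8q^2 + q^3, AVC = 32 - 8q + q^2.
dAVC/dq = -8 + 2q = 0 gives q = 4. min AVC = 32 - 8·4 + 4^2 = 16.
For P < $16 the firm produces nothing.

$16 per unit, at q = 4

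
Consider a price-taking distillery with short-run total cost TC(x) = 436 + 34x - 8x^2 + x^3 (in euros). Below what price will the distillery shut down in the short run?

€18 per unit

The shutdown price is the minimum of AVC. VC = 34x - 8x^2 + x^3, so AVC = 34 - 8x + x^2.
dAVC/dx = -8 + 2x = 0 gives x = 4. min AVC = 34 - 8·4 + 4^2 = 18.
So the shutdown price is €18.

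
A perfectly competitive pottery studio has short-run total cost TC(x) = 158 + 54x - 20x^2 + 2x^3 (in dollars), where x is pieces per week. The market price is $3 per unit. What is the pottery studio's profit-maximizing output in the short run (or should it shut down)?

Variable cost is VC = 54x - 20x^2 + 2x^3, so AVC = VC/x = 54 - 20x + 2x^2 and MC = dTC/dx = 54 - 40x + 6x^2.
The AVC parabola has its vertex at x = 20/4 = 5, where AVC = 54 - 20·5 + 2·5^2 = $4.
P = $3 lies below min AVC = $4; no output level covers variable cost.
Shutting down limits the loss to fixed cost, $158.

Shut down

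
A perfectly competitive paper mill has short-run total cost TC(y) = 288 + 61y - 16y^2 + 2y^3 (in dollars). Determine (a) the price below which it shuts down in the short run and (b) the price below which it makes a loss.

Shutdown price = $29; break-even price = $85

Shutdown price = min AVC. AVC = 61 - 16y + 2y^2, with vertex at y = 4 and minimum $29.
ATC = 288/y + 61 - 16y + 2y^2. Setting dATC/dy = −288/y^2 − 16 + 4y = 0 gives y = 6 (since 4·6^3 − 16·6^2 = 288).
min ATC = 288/6 + 61 − 16·6 + 2·6^2 = $85. That is the break-even price.
Between these two prices the firm operates at a loss; above $85 it earns a profit.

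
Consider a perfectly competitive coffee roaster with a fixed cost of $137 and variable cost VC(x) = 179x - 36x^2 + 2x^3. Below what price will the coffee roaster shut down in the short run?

$17 per unit

The shutdown price is the minimum of AVC. VC = 179x - 36x^2 + 2x^3, so AVC = 179 - 36x + 2x^2.
dAVC/dx = -36 + 4x = 0 gives x = 9. min AVC = 179 - 36·9 + 2·9^2 = 17.
For P < $17 the firm produces nothing.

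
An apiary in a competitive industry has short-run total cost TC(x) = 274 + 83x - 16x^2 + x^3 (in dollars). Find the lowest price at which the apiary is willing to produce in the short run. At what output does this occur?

$19 per unit, at x = 8

The shutdown price is the minimum of AVC. VC = 83x - 16x^2 + x^3, so AVC = 83 - 16x + x^2.
dAVC/dx = -16 + 2x = 0 gives x = 8. min AVC = 83 - 16·8 + 8^2 = 19.
For P < $19 the firm produces nothing.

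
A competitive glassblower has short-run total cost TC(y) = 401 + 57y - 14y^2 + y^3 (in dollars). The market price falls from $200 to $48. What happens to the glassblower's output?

AVC = 57 - 14y + y^2, minimized at y = 7 where min AVC = $8. MC = 57 - 28y + 3y^2.
With P = $200 above the shutdown price, P = MC gives y = 13.
At P = $48 ≥ min AVC, set P = MC: y = 9. The firm stays open but cuts output.

Output falls from 13 to 9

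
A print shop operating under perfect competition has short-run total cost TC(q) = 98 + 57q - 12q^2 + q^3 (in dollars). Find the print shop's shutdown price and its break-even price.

Shutdown price = $21; break-even price = $36

AVC = 57 - 12q + q^2; minimized at q = 6, giving min AVC = $21. That is the shutdown price.
ATC = 98/q + 57 - 12q + q^2. Setting dATC/dq = −98/q^2 − 12 + 2q = 0 gives q = 7 (since 2·7^3 − 12·7^2 = 98).
min ATC = 98/7 + 57 − 12·7 + 7^2 = $36. That is the break-even price.
For $21 ≤ P < $36 the firm produces at a loss; below $21 it shuts down.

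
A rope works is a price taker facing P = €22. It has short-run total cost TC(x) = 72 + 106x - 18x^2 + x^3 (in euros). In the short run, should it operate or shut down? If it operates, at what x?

Variable cost is VC = 106x - 18x^2 + x^3, so AVC = VC/x = 106 - 18x + x^2 and MC = dTC/dx = 106 - 36x + 3x^2.
AVC hits its minimum where MC = AVC, at x = 9, giving min AVC = 106 - 18·9 + 9^2 = €25.
With P < min AVC (€22 < €25), every unit sold adds to the loss.
The firm minimizes its loss by shutting down and losing only its fixed cost of €72.

Shut down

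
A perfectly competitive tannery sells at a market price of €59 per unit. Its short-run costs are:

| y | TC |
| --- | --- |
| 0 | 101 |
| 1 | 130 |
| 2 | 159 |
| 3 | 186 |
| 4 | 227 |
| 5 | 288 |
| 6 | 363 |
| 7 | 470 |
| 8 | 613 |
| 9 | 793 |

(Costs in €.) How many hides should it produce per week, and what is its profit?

y = 4; profit = €9

Profit at each row (π = 59y − TC): y=0: -101; y=1: -71; y=2: -41; y=3: -9; y=4: 9; y=5: 7; y=6: -9; y=7: -57; y=8: -141; y=9: -262.
Profit is maximized at y = 4. AVC there is 126/4 = €31.50 ≤ P, so producing beats shutting down (which would give -€101).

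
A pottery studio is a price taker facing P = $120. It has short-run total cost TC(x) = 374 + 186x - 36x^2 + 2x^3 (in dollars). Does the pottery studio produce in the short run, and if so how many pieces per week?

From TC, MC = TC'(x) = 186 - 72x + 6x^2 and AVC = VC/x = 186 - 36x + 2x^2.
AVC is minimized where dAVC/dx = -36 + 4x = 0, at x = 9; min AVC = 186 - 36·9 + 2·9^2 = $24.
Since P = $120 ≥ min AVC = $24, price covers variable cost and the firm should produce.
Solving P = MC: 66 - 72x + 6x^2 = 0 ⇒ x = 1 or 11. On the upward-sloping branch, x* = 11.
Check: AVC at x = 11 is $32 ≤ P, so revenue covers variable cost.
Profit = P·x − TC = 120·11 − 726 = $594.

Produce at x = 11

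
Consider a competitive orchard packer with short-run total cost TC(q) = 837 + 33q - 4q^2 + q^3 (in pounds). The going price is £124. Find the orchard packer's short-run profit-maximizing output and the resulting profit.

AVC = 33 - 4q + q^2 has its minimum £29 at q = 2; price £124 clears that bar, so the firm operates.
With MC = 33 - 8q + 3q^2, P = MC on the upward-sloping part at q* = 7.
TR = 124·7 = 868. TC = 837 + 378 = 1215. Profit = 868 − 1215 = -£347.
Shutting down would mean losing the fixed cost of £837, so operating at a loss of £347 is better by £490.

Profit = -£347 at q = 7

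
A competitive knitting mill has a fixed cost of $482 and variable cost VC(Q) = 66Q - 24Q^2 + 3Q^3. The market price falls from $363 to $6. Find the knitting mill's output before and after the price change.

AVC = 66 - 24Q + 3Q^2, minimized at Q = 4 where min AVC = $18. MC = 66 - 48Q + 9Q^2.
At P = $363 ≥ min AVC, set P = MC on the rising branch: Q = 9.
At P = $6 < min AVC = $18, price no longer covers variable cost at any output, so the firm shuts down: Q = 0.

Output falls from 9 to 0 (the firm shuts down)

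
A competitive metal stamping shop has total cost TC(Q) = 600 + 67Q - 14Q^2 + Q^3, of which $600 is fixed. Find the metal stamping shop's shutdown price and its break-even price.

Shutdown price = $18; break-even price = $87

Shutdown price = min AVC. AVC = 67 - 14Q + Q^2, with vertex at Q = 7 and minimum $18.
ATC = 600/Q + 67 - 14Q + Q^2. Setting dATC/dQ = −600/Q^2 − 14 + 2Q = 0 gives Q = 10 (since 2·10^3 − 14·10^2 = 600).
min ATC = 600/10 + 67 − 14·10 + 10^2 = $87. That is the break-even price.
Between these two prices the firm operates at a loss; above $87 it earns a profit.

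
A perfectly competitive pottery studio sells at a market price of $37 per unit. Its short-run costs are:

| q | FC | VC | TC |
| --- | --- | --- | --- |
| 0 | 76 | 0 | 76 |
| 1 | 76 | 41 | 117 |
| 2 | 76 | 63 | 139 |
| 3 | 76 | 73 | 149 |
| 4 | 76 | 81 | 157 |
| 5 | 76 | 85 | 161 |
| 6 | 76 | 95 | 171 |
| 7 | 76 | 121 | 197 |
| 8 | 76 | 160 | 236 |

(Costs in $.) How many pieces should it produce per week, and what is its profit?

Compute π = P·q − TC at each output: q=0: -76; q=1: -80; q=2: -65; q=3: -38; q=4: -9; q=5: 24; q=6: 51; q=7: 62; q=8: 60.
Profit is maximized at q = 7. AVC there is 121/7 = $17.29 ≤ P, so producing beats shutting down (which would give -$76).

q = 7; profit = $62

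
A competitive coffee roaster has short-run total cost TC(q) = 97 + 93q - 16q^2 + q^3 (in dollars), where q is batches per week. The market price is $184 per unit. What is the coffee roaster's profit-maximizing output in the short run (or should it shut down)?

Produce at q = 13

Variable cost is VC = 93q - 16q^2 + q^3, so AVC = VC/q = 93 - 16q + q^2 and MC = dTC/dq = 93 - 32q + 3q^2.
The AVC parabola has its vertex at q = 16/2 = 8, where AVC = 93 - 16·8 + 8^2 = $29.
Because $184 ≥ $29, revenue can cover variable cost; the firm operates.
Solving P = MC: -91 - 32q + 3q^2 = 0 ⇒ q = -7/3 or 13. On the upward-sloping branch, q* = 13.
Check: AVC at q = 13 is $54 ≤ P, so revenue covers variable cost.
Profit = P·q − TC = 184·13 − 799 = $1593.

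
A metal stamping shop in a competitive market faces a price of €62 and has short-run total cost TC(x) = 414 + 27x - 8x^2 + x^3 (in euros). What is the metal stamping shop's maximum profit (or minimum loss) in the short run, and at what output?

AVC = 27 - 8x + x^2 has its minimum €11 at x = 4; price €62 clears that bar, so the firm operates.
With MC = 27 - 16x + 3x^2, P = MC on the upward-sloping part at x* = 7.
TR = 62·7 = 434. TC = 414 + 140 = 554. Profit = 434 − 554 = -€120.
By producing, the firm covers all variable cost plus €294 of fixed cost; shutting down would lose the full €414.

Profit = -€120 at x = 7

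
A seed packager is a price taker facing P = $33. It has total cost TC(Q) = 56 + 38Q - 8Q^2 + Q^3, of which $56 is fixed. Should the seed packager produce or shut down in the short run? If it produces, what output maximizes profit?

Produce at Q = 5

Strip out fixed cost: VC = 38Q - 8Q^2 + Q^3. Then AVC = 38 - 8Q + Q^2 and MC = 38 - 16Q + 3Q^2.
The AVC parabola has its vertex at Q = 8/2 = 4, where AVC = 38 - 8·4 + 4^2 = $22.
P = $33 exceeds min AVC = $22, so the firm stays open.
Solving P = MC: 5 - 16Q + 3Q^2 = 0 ⇒ Q = 1/3 or 5. On the upward-sloping branch, Q* = 5.
Check: AVC at Q = 5 is $23 ≤ P, so revenue covers variable cost.
Profit = P·Q − TC = 33·5 − 171 = -$6, a loss, but smaller than the $56 fixed cost the firm would lose by shutting down.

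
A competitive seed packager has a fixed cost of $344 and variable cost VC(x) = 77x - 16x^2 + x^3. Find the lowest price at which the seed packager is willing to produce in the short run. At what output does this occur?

$13 per unit, at x = 8

The firm shuts down when price falls below the minimum of average variable cost. AVC = VC/x = 77 - 16x + x^2.
At the minimum of AVC, MC = AVC. MC = 77 - 32x + 3x^2; setting MC = AVC gives 2x^2 - 16x = 0, so x = 8. min AVC = 13.
So the shutdown price is $13.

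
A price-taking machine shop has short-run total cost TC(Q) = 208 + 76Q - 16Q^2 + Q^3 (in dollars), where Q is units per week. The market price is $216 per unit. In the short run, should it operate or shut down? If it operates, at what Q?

From TC, MC = TC'(Q) = 76 - 32Q + 3Q^2 and AVC = VC/Q = 76 - 16Q + Q^2.
The AVC parabola has its vertex at Q = 16/2 = 8, where AVC = 76 - 16·8 + 8^2 = $12.
Since P = $216 ≥ min AVC = $12, price covers variable cost and the firm should produce.
Set P = MC: 216 = 76 - 32Q + 3Q^2 → -140 - 32Q + 3Q^2 = 0. The roots are Q = -10/3 and Q = 14; the profit-maximizing output is on the rising part of MC, so Q* = 14.
Check: AVC at Q = 14 is $48 ≤ P, so revenue covers variable cost.
Profit = P·Q − TC = 216·14 − 880 = $2144.

Produce at Q = 14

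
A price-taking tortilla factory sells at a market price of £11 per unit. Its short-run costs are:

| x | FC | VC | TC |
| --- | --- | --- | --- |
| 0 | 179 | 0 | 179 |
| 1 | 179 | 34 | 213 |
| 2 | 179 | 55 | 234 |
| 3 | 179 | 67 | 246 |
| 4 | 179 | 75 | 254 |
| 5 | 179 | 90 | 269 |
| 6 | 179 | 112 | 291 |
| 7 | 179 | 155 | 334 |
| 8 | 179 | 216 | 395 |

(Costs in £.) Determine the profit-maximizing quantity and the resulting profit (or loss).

x = 0 (shut down); profit = -£179

Profit at each row (π = 11x − TC): x=0: -179; x=1: -202; x=2: -212; x=3: -213; x=4: -210; x=5: -214; x=6: -225; x=7: -257; x=8: -307.
Profit is highest at x = 0. Equivalently, the lowest AVC in the table is 90/5 ≈ £18 at x = 5, and P = £11 falls below it — price never covers variable cost, so the firm shuts down and loses only its fixed cost.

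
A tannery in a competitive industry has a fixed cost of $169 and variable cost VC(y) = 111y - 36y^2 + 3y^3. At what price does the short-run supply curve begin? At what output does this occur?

The firm shuts down when price falls below the minimum of average variable cost. AVC = VC/y = 111 - 36y + 3y^2.
At the minimum of AVC, MC = AVC. MC = 111 - 72y + 9y^2; setting MC = AVC gives 6y^2 - 36y = 0, so y = 6. min AVC = 3.
So the shutdown price is $3.

$3 per unit, at y = 6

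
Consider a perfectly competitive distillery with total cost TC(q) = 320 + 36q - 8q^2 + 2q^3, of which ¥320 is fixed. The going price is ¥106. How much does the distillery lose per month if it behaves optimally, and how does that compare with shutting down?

Profit = -¥20 at q = 5

AVC = 36 - 8q + 2q^2; min AVC = ¥28 at q = 2. Since P = ¥106 ≥ min AVC, the firm produces.
With MC = 36 - 16q + 6q^2, P = MC on the upward-sloping part at q* = 5.
TR = 106·5 = 530. TC = 320 + 230 = 550. Profit = 530 − 550 = -¥20.
That loss of ¥20 beats the ¥320 the firm would lose by shutting down; producing recovers ¥300 of fixed cost.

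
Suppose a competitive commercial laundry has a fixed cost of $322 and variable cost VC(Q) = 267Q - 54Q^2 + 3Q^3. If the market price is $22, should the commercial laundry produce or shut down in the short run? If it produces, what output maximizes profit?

Shut down

Strip out fixed cost: VC = 267Q - 54Q^2 + 3Q^3. Then AVC = 267 - 54Q + 3Q^2 and MC = 267 - 108Q + 9Q^2.
The AVC parabola has its vertex at Q = 54/6 = 9, where AVC = 267 - 54·9 + 3·9^2 = $24.
P = $22 lies below min AVC = $24; no output level covers variable cost.
Best response: produce nothing and absorb the $322 fixed cost.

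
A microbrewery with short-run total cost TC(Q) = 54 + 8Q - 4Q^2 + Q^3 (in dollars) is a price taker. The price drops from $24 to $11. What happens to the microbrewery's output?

MC = 8 - 8Q + 3Q^2; the shutdown threshold is min AVC = $4 (at Q = 2).
At P = $24 ≥ min AVC, set P = MC on the rising branch: Q = 4.
At P = $11 ≥ min AVC, set P = MC: Q = 3. The firm stays open but cuts output.

Output falls from 4 to 3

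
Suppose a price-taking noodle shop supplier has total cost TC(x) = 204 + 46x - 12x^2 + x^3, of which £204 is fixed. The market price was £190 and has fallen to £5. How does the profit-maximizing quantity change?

Output falls from 12 to 0 (the firm shuts down)

AVC = 46 - 12x + x^2, minimized at x = 6 where min AVC = £10. MC = 46 - 24x + 3x^2.
With P = £190 above the shutdown price, P = MC gives x = 12.
At P = £5 < min AVC = £10, price no longer covers variable cost at any output, so the firm shuts down: x = 0.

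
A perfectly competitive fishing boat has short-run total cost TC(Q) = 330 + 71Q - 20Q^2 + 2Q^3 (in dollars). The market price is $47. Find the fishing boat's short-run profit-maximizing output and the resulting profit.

AVC = 71 - 20Q + 2Q^2 has its minimum $21 at Q = 5; price $47 clears that bar, so the firm operates.
With MC = 71 - 40Q + 6Q^2, P = MC on the upward-sloping part at Q* = 6.
TR = 47·6 = 282. TC = 330 + 138 = 468. Profit = 282 − 468 = -$186.
By producing, the firm covers all variable cost plus $144 of fixed cost; shutting down would lose the full $330.

Profit = -$186 at Q = 6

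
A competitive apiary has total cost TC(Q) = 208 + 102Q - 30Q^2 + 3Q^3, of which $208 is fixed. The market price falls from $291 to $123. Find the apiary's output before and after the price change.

Output falls from 9 to 7

MC = 102 - 60Q + 9Q^2; the shutdown threshold is min AVC = $27 (at Q = 5).
At P = $291 ≥ min AVC, set P = MC on the rising branch: Q = 9.
At P = $123 ≥ min AVC, set P = MC: Q = 7. The firm stays open but cuts output.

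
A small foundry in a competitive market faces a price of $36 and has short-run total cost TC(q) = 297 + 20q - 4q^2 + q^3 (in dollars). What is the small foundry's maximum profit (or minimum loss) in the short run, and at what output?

AVC = 20 - 4q + q^2; min AVC = $16 at q = 2. Since P = $36 ≥ min AVC, the firm produces.
With MC = 20 - 8q + 3q^2, P = MC on the upward-sloping part at q* = 4.
TR = 36·4 = 144. TC = 297 + 80 = 377. Profit = 144 − 377 = -$233.
That loss of $233 beats the $297 the firm would lose by shutting down; producing recovers $64 of fixed cost.

Profit = -$233 at q = 4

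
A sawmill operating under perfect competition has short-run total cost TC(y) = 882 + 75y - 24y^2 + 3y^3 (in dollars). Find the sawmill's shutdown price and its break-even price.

AVC = 75 - 24y + 3y^2; minimized at y = 4, giving min AVC = $27. That is the shutdown price.
ATC = 882/y + 75 - 24y + 3y^2. Setting dATC/dy = −882/y^2 − 24 + 6y = 0 gives y = 7 (since 6·7^3 − 24·7^2 = 882).
min ATC = 882/7 + 75 − 24·7 + 3·7^2 = $180. That is the break-even price.
For $27 ≤ P < $180 the firm produces at a loss; below $27 it shuts down.

Shutdown price = $27; break-even price = $180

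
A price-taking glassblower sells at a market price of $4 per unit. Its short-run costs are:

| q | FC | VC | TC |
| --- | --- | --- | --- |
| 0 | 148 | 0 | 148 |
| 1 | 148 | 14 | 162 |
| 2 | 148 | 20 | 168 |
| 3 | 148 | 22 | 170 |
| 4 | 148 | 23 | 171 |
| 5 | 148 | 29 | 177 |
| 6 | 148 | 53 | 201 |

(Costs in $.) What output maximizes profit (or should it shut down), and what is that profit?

q = 0 (shut down); profit = -$148

Compute π = P·q − TC at each output: q=0: -148; q=1: -158; q=2: -160; q=3: -158; q=4: -155; q=5: -157; q=6: -177.
Profit is highest at q = 0. Equivalently, the lowest AVC in the table is 23/4 ≈ $5.75 at q = 4, and P = $4 falls below it — price never covers variable cost, so the firm shuts down and loses only its fixed cost.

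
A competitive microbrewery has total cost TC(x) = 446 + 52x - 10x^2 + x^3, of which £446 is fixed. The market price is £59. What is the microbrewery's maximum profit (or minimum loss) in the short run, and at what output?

AVC = 52 - 10x + x^2 has its minimum £27 at x = 5; price £59 clears that bar, so the firm operates.
With MC = 52 - 20x + 3x^2, P = MC on the upward-sloping part at x* = 7.
TR = 59·7 = 413. TC = 446 + 217 = 663. Profit = 413 − 663 = -£250.
That loss of £250 beats the £446 the firm would lose by shutting down; producing recovers £196 of fixed cost.

Profit = -£250 at x = 7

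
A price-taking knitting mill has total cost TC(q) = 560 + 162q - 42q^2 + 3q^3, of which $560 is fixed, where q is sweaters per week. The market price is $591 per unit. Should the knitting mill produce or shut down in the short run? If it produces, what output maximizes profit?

Produce at q = 13

From TC, MC = TC'(q) = 162 - 84q + 9q^2 and AVC = VC/q = 162 - 42q + 3q^2.
The AVC parabola has its vertex at q = 42/6 = 7, where AVC = 162 - 42·7 + 3·7^2 = $15.
P = $591 exceeds min AVC = $15, so the firm stays open.
Solving P = MC: -429 - 84q + 9q^2 = 0 ⇒ q = -11/3 or 13. On the upward-sloping branch, q* = 13.
Check: AVC at q = 13 is $123 ≤ P, so revenue covers variable cost.
Profit = P·q − TC = 591·13 − 2159 = $5524.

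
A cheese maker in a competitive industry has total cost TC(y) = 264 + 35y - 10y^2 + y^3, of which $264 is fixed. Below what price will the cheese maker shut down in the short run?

$10 per unit

The shutdown price is the minimum of AVC. VC = 35y - 10y^2 + y^3, so AVC = 35 - 10y + y^2.
At the minimum of AVC, MC = AVC. MC = 35 - 20y + 3y^2; setting MC = AVC gives 2y^2 - 10y = 0, so y = 5. min AVC = 10.
For P < $10 the firm produces nothing.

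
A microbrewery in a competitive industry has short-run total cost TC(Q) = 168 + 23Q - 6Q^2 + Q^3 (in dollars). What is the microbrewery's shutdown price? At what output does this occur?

$14 per unit, at Q = 3

The shutdown price is the minimum of AVC. VC = 23Q - 6Q^2 + Q^3, so AVC = 23 - 6Q + Q^2.
dAVC/dQ = -6 + 2Q = 0 gives Q = 3. min AVC = 23 - 6·3 + 3^2 = 14.
The firm shuts down for any P below $14.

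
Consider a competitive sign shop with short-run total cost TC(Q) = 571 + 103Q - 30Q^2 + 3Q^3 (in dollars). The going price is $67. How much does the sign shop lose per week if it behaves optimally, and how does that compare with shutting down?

AVC = 103 - 30Q + 3Q^2; min AVC = $28 at Q = 5. Since P = $67 ≥ min AVC, the firm produces.
With MC = 103 - 60Q + 9Q^2, P = MC on the upward-sloping part at Q* = 6.
TR = 67·6 = 402. TC = 571 + 186 = 757. Profit = 402 − 757 = -$355.
Shutting down would mean losing the fixed cost of $571, so operating at a loss of $355 is better by $216.

Profit = -$355 at Q = 6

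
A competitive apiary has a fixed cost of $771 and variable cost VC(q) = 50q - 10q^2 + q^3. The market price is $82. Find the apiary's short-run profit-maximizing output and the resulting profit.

AVC = 50 - 10q + q^2 has its minimum $25 at q = 5; price $82 clears that bar, so the firm operates.
MC = 50 - 20q + 3q^2. Setting P = MC and taking the root on the rising branch gives q* = 8.
TR = 82·8 = 656. TC = 771 + 272 = 1043. Profit = 656 − 1043 = -$387.
By producing, the firm covers all variable cost plus $384 of fixed cost; shutting down would lose the full $771.

Profit = -$387 at q = 8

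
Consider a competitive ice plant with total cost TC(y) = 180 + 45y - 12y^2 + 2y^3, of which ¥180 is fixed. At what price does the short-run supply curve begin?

¥27 per unit

Short-run supply begins at min AVC. From VC = 45y - 12y^2 + 2y^3, AVC = 45 - 12y + 2y^2.
dAVC/dy = -12 + 4y = 0 gives y = 3. min AVC = 45 - 12·3 + 2·3^2 = 27.
For P < ¥27 the firm produces nothing.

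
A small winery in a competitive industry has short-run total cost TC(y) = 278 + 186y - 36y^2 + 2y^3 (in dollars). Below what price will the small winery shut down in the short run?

The shutdown price is the minimum of AVC. VC = 186y - 36y^2 + 2y^3, so AVC = 186 - 36y + 2y^2.
dAVC/dy = -36 + 4y = 0 gives y = 9. min AVC = 186 - 36·9 + 2·9^2 = 24.
So the shutdown price is $24.

$24 per unit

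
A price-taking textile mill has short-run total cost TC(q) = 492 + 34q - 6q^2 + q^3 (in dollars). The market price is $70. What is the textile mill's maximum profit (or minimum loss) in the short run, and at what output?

AVC = 34 - 6q + q^2; min AVC = $25 at q = 3. Since P = $70 ≥ min AVC, the firm produces.
MC = 34 - 12q + 3q^2. Setting P = MC and taking the root on the rising branch gives q* = 6.
TR = 70·6 = 420. TC = 492 + 204 = 696. Profit = 420 − 696 = -$276.
By producing, the firm covers all variable cost plus $216 of fixed cost; shutting down would lose the full $492.

Profit = -$276 at q = 6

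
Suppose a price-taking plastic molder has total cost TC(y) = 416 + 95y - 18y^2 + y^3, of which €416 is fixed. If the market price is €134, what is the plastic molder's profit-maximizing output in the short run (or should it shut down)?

Strip out fixed cost: VC = 95y - 18y^2 + y^3. Then AVC = 95 - 18y + y^2 and MC = 95 - 36y + 3y^2.
AVC hits its minimum where MC = AVC, at y = 9, giving min AVC = 95 - 18·9 + 9^2 = €14.
P = €134 exceeds min AVC = €14, so the firm stays open.
Solving P = MC: -39 - 36y + 3y^2 = 0 ⇒ y = -1 or 13. On the upward-sloping branch, y* = 13.
Check: AVC at y = 13 is €30 ≤ P, so revenue covers variable cost.
Profit = P·y − TC = 134·13 − 806 = €936.

Produce at y = 13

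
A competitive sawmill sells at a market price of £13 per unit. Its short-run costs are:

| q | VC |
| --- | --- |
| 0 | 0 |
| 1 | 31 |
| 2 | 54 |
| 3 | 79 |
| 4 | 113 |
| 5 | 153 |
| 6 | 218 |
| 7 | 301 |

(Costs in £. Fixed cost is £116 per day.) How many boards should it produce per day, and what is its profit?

q = 0 (shut down); profit = -£116

Compute π = P·q − TC at each output: q=0: -116; q=1: -134; q=2: -144; q=3: -156; q=4: -177; q=5: -204; q=6: -256; q=7: -326.
Profit is highest at q = 0. Equivalently, the lowest AVC in the table is 79/3 ≈ £26.33 at q = 3, and P = £13 falls below it — price never covers variable cost, so the firm shuts down and loses only its fixed cost.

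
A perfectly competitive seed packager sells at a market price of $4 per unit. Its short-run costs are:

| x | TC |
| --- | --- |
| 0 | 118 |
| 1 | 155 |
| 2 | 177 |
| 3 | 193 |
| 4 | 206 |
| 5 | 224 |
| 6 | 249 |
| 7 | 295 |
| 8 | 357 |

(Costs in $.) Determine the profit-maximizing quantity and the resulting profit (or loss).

x = 0 (shut down); profit = -$118

Profit at each row (π = 4x − TC): x=0: -118; x=1: -151; x=2: -169; x=3: -181; x=4: -190; x=5: -204; x=6: -225; x=7: -267; x=8: -325.
Profit is highest at x = 0. Equivalently, the lowest AVC in the table is 106/5 ≈ $21.20 at x = 5, and P = $4 falls below it — price never covers variable cost, so the firm shuts down and loses only its fixed cost.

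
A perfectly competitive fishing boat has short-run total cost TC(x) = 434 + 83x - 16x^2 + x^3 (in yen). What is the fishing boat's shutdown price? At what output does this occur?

¥19 per unit, at x = 8

Short-run supply begins at min AVC. From VC = 83x - 16x^2 + x^3, AVC = 83 - 16x + x^2.
dAVC/dx = -16 + 2x = 0 gives x = 8. min AVC = 83 - 16·8 + 8^2 = 19.
For P < ¥19 the firm produces nothing.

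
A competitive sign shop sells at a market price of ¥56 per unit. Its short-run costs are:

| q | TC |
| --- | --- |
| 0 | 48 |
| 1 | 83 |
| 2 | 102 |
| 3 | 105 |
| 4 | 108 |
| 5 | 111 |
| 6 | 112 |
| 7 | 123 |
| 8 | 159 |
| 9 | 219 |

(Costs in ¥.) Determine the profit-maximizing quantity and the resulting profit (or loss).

Compute π = P·q − TC at each output: q=0: -48; q=1: -27; q=2: 10; q=3: 63; q=4: 116; q=5: 169; q=6: 224; q=7: 269; q=8: 289; q=9: 285.
Profit is maximized at q = 8. AVC there is 111/8 = ¥13.88 ≤ P, so producing beats shutting down (which would give -¥48).

q = 8; profit = ¥289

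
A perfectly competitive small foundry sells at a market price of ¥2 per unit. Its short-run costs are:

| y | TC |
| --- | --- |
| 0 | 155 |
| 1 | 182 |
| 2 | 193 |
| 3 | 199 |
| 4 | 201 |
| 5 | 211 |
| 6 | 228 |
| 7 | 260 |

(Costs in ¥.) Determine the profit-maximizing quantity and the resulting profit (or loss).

y = 0 (shut down); profit = -¥155

Tabulate TR − TC: y=0: -155; y=1: -180; y=2: -189; y=3: -193; y=4: -193; y=5: -201; y=6: -216; y=7: -246.
Profit is highest at y = 0. Equivalently, the lowest AVC in the table is 56/5 ≈ ¥11.20 at y = 5, and P = ¥2 falls below it — price never covers variable cost, so the firm shuts down and loses only its fixed cost.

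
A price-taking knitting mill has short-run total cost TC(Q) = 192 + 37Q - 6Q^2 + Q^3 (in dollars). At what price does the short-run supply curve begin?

The firm shuts down when price falls below the minimum of average variable cost. AVC = VC/Q = 37 - 6Q + Q^2.
dAVC/dQ = -6 + 2Q = 0 gives Q = 3. min AVC = 37 - 6·3 + 3^2 = 28.
The firm shuts down for any P below $28.

$28 per unit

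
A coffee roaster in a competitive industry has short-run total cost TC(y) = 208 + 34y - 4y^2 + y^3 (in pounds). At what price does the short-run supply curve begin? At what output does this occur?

£30 per unit, at y = 2

The firm shuts down when price falls below the minimum of average variable cost. AVC = VC/y = 34 - 4y + y^2.
At the minimum of AVC, MC = AVC. MC = 34 - 8y + 3y^2; setting MC = AVC gives 2y^2 - 4y = 0, so y = 2. min AVC = 30.
For P < £30 the firm produces nothing.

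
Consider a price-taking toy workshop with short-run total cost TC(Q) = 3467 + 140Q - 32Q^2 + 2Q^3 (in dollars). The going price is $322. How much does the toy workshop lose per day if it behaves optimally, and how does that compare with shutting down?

AVC = 140 - 32Q + 2Q^2 has its minimum $12 at Q = 8; price $322 clears that bar, so the firm operates.
With MC = 140 - 64Q + 6Q^2, P = MC on the upward-sloping part at Q* = 13.
TR = 322·13 = 4186. TC = 3467 + 806 = 4273. Profit = 4186 − 4273 = -$87.
Shutting down would mean losing the fixed cost of $3467, so operating at a loss of $87 is better by $3380.

Profit = -$87 at Q = 13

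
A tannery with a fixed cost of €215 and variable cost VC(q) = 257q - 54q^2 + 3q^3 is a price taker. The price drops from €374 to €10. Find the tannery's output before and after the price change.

AVC = 257 - 54q + 3q^2, minimized at q = 9 where min AVC = €14. MC = 257 - 108q + 9q^2.
At P = €374 ≥ min AVC, set P = MC on the rising branch: q = 13.
At P = €10 < min AVC = €14, price no longer covers variable cost at any output, so the firm shuts down: q = 0.

Output falls from 13 to 0 (the firm shuts down)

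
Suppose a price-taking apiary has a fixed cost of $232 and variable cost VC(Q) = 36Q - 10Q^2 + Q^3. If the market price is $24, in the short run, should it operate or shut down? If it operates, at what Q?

Produce at Q = 6

From TC, MC = TC'(Q) = 36 - 20Q + 3Q^2 and AVC = VC/Q = 36 - 10Q + Q^2.
The AVC parabola has its vertex at Q = 10/2 = 5, where AVC = 36 - 10·5 + 5^2 = $11.
P = $24 exceeds min AVC = $11, so the firm stays open.
Set P = MC: 24 = 36 - 20Q + 3Q^2 → 12 - 20Q + 3Q^2 = 0. The roots are Q = 2/3 and Q = 6; the profit-maximizing output is on the rising part of MC, so Q* = 6.
Check: AVC at Q = 6 is $12 ≤ P, so revenue covers variable cost.
Profit = P·Q − TC = 24·6 − 304 = -$160, a loss, but smaller than the $232 fixed cost the firm would lose by shutting down.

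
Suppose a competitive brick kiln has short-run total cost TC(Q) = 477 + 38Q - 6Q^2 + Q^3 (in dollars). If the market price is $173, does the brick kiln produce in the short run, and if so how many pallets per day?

Produce at Q = 9

From TC, MC = TC'(Q) = 38 - 12Q + 3Q^2 and AVC = VC/Q = 38 - 6Q + Q^2.
AVC is minimized where dAVC/dQ = -6 + 2Q = 0, at Q = 3; min AVC = 38 - 6·3 + 3^2 = $29.
P = $173 exceeds min AVC = $29, so the firm stays open.
Solving P = MC: -135 - 12Q + 3Q^2 = 0 ⇒ Q = -5 or 9. On the upward-sloping branch, Q* = 9.
Check: AVC at Q = 9 is $65 ≤ P, so revenue covers variable cost.
Profit = P·Q − TC = 173·9 − 1062 = $495.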